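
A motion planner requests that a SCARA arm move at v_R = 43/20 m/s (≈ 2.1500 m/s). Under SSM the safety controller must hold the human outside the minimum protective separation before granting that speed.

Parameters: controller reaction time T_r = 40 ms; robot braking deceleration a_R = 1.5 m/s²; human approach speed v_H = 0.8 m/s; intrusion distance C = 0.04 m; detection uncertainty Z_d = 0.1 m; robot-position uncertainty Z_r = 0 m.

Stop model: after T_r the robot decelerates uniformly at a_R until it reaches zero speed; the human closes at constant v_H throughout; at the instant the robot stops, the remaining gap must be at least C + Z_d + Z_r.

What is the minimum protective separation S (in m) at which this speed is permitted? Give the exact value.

S_min = 5891/2000 m = 2.9455 m

stop time T_s = (43/20)/(3/2) = 1.4333 s
reaction-phase robot travel = 2.1500·0.0400 = 0.0860 m
robot covers 2.1500·1.4333 − ½·1.5000·1.4333² = 1.5408 m while stopping
person approaches 0.8000·(0.0400+1.4333) = 1.1787 m
C+Z_d+Z_r = 0.0400+0.1000+0.0000 = 0.1400 m
S_min ≈ 0.0860+1.5408+1.1787+0.1400  ⇒  S_min = 5891/2000 m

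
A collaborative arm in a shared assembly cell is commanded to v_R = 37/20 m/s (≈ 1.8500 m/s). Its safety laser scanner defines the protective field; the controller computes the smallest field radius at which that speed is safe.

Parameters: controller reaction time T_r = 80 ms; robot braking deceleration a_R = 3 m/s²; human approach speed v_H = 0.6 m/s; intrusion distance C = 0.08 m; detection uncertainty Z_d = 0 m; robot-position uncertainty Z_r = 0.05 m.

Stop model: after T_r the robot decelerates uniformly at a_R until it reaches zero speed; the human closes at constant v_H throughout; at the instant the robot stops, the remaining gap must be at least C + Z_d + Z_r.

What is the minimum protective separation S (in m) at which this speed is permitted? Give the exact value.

S_min = 15197/12000 m = 1.2664 m

stop time T_s = (37/20)/3 = 0.6167 s
robot covers v_R·T_r = 1.8500·0.0800 = 0.1480 m before braking
robot covers 1.8500·0.6167 − ½·3.0000·0.6167² = 0.5704 m while stopping
human over T_r+T_s: 0.6000·(0.0800+0.6167) = 0.4180 m
C+Z_d+Z_r = 0.0800+0.0000+0.0500 = 0.1300 m
S_min ≈ 0.1480+0.5704+0.4180+0.1300  ⇒  S_min = 15197/12000 m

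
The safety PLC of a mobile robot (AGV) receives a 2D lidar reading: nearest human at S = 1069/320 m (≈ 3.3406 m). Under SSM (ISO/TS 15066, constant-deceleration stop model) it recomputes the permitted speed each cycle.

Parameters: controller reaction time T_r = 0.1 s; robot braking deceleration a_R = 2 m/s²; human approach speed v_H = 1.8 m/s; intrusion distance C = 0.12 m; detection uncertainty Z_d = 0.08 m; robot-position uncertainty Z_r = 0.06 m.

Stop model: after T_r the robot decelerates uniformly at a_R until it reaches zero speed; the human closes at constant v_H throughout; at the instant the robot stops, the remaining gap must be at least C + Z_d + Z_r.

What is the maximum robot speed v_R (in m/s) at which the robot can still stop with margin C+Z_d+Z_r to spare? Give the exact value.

v_R_max = 39/20 m/s = 1.9500 m/s

collect terms ⇒ (1/4)·v_R² + (1)·v_R + (-4641/1600) = 0
  disc = (1)² − 4·(1/4)·(-4641/1600) = 6241/1600 ; √disc = 79/40
  v_R = (−(1) + 79/40) / (2·(1/4)) = 39/20 m/s
check:
stop time T_s = (39/20)/2 = 0.9750 s
robot in T_r: 1.9500·0.1000 = 0.1950 m
robot under decel: 1.9500²/(2·2.0000) = 0.9506 m
person approaches 1.8000·(0.1000+0.9750) = 1.9350 m
margins: 0.1200+0.0800+0.0600 = 0.2600 m
sum ≈ 0.1950+0.9506+1.9350+0.2600 ≈ 3.3406 m = S ✓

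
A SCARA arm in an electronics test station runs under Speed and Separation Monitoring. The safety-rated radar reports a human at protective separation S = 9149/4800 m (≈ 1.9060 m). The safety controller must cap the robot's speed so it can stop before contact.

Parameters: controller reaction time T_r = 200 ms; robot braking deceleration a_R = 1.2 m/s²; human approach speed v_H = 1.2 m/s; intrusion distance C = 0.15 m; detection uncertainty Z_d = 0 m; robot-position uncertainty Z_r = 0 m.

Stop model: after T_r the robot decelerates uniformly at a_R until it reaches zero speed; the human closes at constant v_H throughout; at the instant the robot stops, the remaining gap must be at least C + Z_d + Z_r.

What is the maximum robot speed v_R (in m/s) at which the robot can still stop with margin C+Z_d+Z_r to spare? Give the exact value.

quadratic (5/12)·v² + (6/5)·v + (-7277/4800) = 0
  disc = (6/5)² − 4·(5/12)·(-7277/4800) = 57121/14400 ; √disc = 239/120
  v_R = (−(6/5) + 239/120) / (2·(5/12)) = 19/20 m/s
check:
stop time T_s = (19/20)/(6/5) = 0.7917 s
robot in T_r: 0.9500·0.2000 = 0.1900 m
robot covers 0.9500·0.7917 − ½·1.2000·0.7917² = 0.3760 m while stopping
person approaches 1.2000·(0.2000+0.7917) = 1.1900 m
residual clearance needed = 0.1500+0.0000+0.0000 = 0.1500 m
sum ≈ 0.1900+0.3760+1.1900+0.1500 ≈ 1.9060 m = S ✓

v_R_max = 19/20 m/s = 0.9500 m/s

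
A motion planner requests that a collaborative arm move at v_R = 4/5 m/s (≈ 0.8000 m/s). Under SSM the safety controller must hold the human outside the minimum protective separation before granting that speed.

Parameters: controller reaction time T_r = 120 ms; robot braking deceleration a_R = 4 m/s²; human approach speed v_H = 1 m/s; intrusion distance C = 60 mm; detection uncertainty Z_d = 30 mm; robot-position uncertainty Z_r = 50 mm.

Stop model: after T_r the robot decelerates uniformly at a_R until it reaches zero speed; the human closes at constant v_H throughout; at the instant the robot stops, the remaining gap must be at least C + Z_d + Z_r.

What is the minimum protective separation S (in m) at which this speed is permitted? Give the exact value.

S_min = 159/250 m = 0.6360 m

braking lasts T_s = (4/5)/4 = 0.2000 s
robot covers v_R·T_r = 0.8000·0.1200 = 0.0960 m before braking
robot under decel: 0.8000²/(2·4.0000) = 0.0800 m
person approaches 1.0000·(0.1200+0.2000) = 0.3200 m
residual clearance needed = 0.0600+0.0300+0.0500 = 0.1400 m
S_min ≈ 0.0960+0.0800+0.3200+0.1400  ⇒  S_min = 159/250 m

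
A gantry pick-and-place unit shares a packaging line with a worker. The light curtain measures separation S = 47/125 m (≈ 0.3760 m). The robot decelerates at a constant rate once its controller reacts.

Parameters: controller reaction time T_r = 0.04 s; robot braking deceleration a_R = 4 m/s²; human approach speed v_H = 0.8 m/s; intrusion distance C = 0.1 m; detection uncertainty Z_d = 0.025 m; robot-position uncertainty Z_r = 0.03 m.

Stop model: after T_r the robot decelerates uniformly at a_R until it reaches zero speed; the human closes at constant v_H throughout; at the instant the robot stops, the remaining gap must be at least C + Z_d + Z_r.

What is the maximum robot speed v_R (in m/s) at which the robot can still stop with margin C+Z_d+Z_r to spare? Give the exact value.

quadratic (1/8)·v² + (6/25)·v + (-189/1000) = 0
  disc = (6/25)² − 4·(1/8)·(-189/1000) = 1521/10000 ; √disc = 39/100
  v_R = (−(6/25) + 39/100) / (2·(1/8)) = 3/5 m/s
check:
stop time T_s = (3/5)/4 = 0.1500 s
reaction-phase robot travel = 0.6000·0.0400 = 0.0240 m
braking distance = 0.6000²/(2·4.0000) = 0.0450 m
human closes 0.8000·0.1900 = 0.1520 m
residual clearance needed = 0.1000+0.0250+0.0300 = 0.1550 m
sum ≈ 0.0240+0.0450+0.1520+0.1550 ≈ 0.3760 m = S ✓

v_R_max = 3/5 m/s = 0.6000 m/s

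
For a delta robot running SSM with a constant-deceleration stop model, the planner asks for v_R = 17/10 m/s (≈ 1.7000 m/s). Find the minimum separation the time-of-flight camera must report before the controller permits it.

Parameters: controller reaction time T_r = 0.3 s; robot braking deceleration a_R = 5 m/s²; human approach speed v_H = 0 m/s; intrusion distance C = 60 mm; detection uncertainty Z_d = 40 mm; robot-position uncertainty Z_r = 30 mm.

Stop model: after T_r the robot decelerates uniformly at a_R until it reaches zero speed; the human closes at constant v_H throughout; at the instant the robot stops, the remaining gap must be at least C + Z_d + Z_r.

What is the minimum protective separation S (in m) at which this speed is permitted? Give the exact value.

stop time T_s = (17/10)/5 = 0.3400 s
robot in T_r: 1.7000·0.3000 = 0.5100 m
robot covers 1.7000·0.3400 − ½·5.0000·0.3400² = 0.2890 m while stopping
human over T_r+T_s: 0.0000·(0.3000+0.3400) = 0.0000 m
C+Z_d+Z_r = 0.0600+0.0400+0.0300 = 0.1300 m
S_min ≈ 0.5100+0.2890+0.0000+0.1300  ⇒  S_min = 929/1000 m

S_min = 929/1000 m = 0.9290 m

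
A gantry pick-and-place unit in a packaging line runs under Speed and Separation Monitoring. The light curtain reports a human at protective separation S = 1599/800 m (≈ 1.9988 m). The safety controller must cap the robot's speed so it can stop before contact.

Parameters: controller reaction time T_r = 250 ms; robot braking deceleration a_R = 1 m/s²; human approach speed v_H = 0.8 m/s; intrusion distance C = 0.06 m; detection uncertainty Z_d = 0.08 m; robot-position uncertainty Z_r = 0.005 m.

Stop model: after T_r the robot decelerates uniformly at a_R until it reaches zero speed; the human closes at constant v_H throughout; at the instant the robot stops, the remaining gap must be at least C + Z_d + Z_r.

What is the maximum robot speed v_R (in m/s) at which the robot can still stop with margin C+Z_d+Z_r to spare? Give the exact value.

v_R_max = 21/20 m/s = 1.0500 m/s

at the boundary: (1/2)·v² + (21/20)·v + (-1323/800) = 0
  disc = (21/20)² − 4·(1/2)·(-1323/800) = 441/100 ; √disc = 21/10
  v_R = (−(21/20) + 21/10) / (2·(1/2)) = 21/20 m/s
check:
T_s = v_R/a_R = (21/20)/1 = 1.0500 s
reaction-phase robot travel = 1.0500·0.2500 = 0.2625 m
robot covers 1.0500·1.0500 − ½·1.0000·1.0500² = 0.5513 m while stopping
person approaches 0.8000·(0.2500+1.0500) = 1.0400 m
residual clearance needed = 0.0600+0.0800+0.0050 = 0.1450 m
sum ≈ 0.2625+0.5513+1.0400+0.1450 ≈ 1.9988 m = S ✓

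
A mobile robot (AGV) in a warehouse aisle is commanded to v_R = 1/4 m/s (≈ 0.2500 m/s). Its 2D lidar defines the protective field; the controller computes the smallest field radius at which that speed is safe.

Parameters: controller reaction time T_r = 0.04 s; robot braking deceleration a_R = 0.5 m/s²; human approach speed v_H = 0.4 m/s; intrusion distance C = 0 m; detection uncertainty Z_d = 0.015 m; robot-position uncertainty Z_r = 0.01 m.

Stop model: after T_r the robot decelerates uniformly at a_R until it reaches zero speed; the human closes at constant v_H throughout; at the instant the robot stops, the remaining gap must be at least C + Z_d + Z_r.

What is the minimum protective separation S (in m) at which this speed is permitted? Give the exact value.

S_min = 627/2000 m = 0.3135 m

T_s = v_R/a_R = (1/4)/(1/2) = 0.5000 s
robot covers v_R·T_r = 0.2500·0.0400 = 0.0100 m before braking
braking distance = 0.2500²/(2·0.5000) = 0.0625 m
human over T_r+T_s: 0.4000·(0.0400+0.5000) = 0.2160 m
residual clearance needed = 0.0000+0.0150+0.0100 = 0.0250 m
S_min ≈ 0.0100+0.0625+0.2160+0.0250  ⇒  S_min = 627/2000 m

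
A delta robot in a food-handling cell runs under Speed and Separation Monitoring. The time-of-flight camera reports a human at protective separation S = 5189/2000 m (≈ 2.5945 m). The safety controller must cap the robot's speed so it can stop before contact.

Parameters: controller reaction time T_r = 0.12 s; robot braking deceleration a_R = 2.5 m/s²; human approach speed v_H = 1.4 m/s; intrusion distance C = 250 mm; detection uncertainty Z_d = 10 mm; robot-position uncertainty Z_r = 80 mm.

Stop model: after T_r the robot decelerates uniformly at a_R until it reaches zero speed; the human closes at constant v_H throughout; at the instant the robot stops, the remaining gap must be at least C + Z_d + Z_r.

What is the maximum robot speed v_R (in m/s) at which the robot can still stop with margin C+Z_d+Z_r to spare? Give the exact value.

quadratic (1/5)·v² + (17/25)·v + (-4173/2000) = 0
  disc = (17/25)² − 4·(1/5)·(-4173/2000) = 5329/2500 ; √disc = 73/50
  v_R = (−(17/25) + 73/50) / (2·(1/5)) = 39/20 m/s
check:
stop time T_s = (39/20)/(5/2) = 0.7800 s
robot in T_r: 1.9500·0.1200 = 0.2340 m
robot under decel: 1.9500²/(2·2.5000) = 0.7605 m
human over T_r+T_s: 1.4000·(0.1200+0.7800) = 1.2600 m
margins: 0.2500+0.0100+0.0800 = 0.3400 m
sum ≈ 0.2340+0.7605+1.2600+0.3400 ≈ 2.5945 m = S ✓

v_R_max = 39/20 m/s = 1.9500 m/s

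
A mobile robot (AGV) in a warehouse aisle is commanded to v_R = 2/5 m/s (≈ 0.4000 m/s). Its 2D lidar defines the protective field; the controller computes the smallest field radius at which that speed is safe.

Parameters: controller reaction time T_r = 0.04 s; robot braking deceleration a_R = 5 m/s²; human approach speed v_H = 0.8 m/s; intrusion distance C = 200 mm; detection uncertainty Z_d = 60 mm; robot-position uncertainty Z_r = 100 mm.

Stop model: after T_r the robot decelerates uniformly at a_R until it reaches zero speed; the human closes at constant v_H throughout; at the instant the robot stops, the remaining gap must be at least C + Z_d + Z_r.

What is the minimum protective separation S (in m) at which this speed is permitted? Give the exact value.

T_s = v_R/a_R = (2/5)/5 = 0.0800 s
robot in T_r: 0.4000·0.0400 = 0.0160 m
robot covers 0.4000·0.0800 − ½·5.0000·0.0800² = 0.0160 m while stopping
human closes 0.8000·0.1200 = 0.0960 m
residual clearance needed = 0.2000+0.0600+0.1000 = 0.3600 m
S_min ≈ 0.0160+0.0160+0.0960+0.3600  ⇒  S_min = 61/125 m

S_min = 61/125 m = 0.4880 m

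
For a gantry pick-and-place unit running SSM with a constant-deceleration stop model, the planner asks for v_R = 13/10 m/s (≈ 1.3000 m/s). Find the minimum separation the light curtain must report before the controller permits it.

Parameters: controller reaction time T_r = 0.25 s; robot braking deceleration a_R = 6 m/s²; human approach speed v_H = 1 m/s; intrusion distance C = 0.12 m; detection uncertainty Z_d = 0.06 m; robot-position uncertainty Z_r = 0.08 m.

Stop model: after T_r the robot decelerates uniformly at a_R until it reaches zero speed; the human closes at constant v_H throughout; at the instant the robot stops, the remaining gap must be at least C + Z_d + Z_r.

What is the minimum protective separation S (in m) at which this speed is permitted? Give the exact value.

T_s = v_R/a_R = (13/10)/6 = 0.2167 s
robot in T_r: 1.3000·0.2500 = 0.3250 m
braking distance = 1.3000²/(2·6.0000) = 0.1408 m
person approaches 1.0000·(0.2500+0.2167) = 0.4667 m
residual clearance needed = 0.1200+0.0600+0.0800 = 0.2600 m
S_min ≈ 0.3250+0.1408+0.4667+0.2600  ⇒  S_min = 477/400 m

S_min = 477/400 m = 1.1925 m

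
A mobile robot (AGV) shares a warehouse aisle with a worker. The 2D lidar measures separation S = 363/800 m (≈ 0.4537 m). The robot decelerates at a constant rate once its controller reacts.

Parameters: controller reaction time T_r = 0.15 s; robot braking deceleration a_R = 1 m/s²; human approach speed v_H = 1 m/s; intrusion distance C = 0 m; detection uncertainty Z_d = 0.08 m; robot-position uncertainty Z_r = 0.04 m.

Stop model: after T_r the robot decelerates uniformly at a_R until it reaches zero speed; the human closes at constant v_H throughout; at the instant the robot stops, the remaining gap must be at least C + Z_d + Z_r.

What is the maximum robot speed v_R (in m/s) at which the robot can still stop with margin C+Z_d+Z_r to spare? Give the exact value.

quadratic (1/2)·v² + (23/20)·v + (-147/800) = 0
  disc = (23/20)² − 4·(1/2)·(-147/800) = 169/100 ; √disc = 13/10
  v_R = (−(23/20) + 13/10) / (2·(1/2)) = 3/20 m/s
check:
stop time T_s = (3/20)/1 = 0.1500 s
reaction-phase robot travel = 0.1500·0.1500 = 0.0225 m
robot under decel: 0.1500²/(2·1.0000) = 0.0112 m
human over T_r+T_s: 1.0000·(0.1500+0.1500) = 0.3000 m
margins: 0.0000+0.0800+0.0400 = 0.1200 m
sum ≈ 0.0225+0.0112+0.3000+0.1200 ≈ 0.4537 m = S ✓

v_R_max = 3/20 m/s = 0.1500 m/s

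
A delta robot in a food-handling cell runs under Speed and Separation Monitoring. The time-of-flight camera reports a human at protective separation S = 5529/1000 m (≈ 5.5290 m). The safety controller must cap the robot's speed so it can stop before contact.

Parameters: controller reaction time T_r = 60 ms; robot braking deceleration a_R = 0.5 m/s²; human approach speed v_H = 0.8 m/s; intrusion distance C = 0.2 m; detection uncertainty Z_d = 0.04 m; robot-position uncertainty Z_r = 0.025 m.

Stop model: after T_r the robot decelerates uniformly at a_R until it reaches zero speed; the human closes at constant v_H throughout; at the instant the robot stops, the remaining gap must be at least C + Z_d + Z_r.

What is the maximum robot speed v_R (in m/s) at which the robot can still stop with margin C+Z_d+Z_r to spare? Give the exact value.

quadratic (1)·v² + (83/50)·v + (-652/125) = 0
  disc = (83/50)² − 4·(1)·(-652/125) = 59049/2500 ; √disc = 243/50
  v_R = (−(83/50) + 243/50) / (2·(1)) = 8/5 m/s
check:
braking lasts T_s = (8/5)/(1/2) = 3.2000 s
robot in T_r: 1.6000·0.0600 = 0.0960 m
robot under decel: 1.6000²/(2·0.5000) = 2.5600 m
human over T_r+T_s: 0.8000·(0.0600+3.2000) = 2.6080 m
residual clearance needed = 0.2000+0.0400+0.0250 = 0.2650 m
sum ≈ 0.0960+2.5600+2.6080+0.2650 ≈ 5.5290 m = S ✓

v_R_max = 8/5 m/s = 1.6000 m/s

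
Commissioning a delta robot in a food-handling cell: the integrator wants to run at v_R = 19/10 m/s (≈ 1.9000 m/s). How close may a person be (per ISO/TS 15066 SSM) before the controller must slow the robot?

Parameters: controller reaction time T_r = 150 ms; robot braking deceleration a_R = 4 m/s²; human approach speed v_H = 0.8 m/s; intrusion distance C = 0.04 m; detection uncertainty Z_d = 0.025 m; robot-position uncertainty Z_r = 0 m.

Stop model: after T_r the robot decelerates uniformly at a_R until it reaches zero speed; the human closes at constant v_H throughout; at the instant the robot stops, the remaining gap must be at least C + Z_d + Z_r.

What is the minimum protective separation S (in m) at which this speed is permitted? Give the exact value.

stop time T_s = (19/10)/4 = 0.4750 s
robot covers v_R·T_r = 1.9000·0.1500 = 0.2850 m before braking
robot under decel: 1.9000²/(2·4.0000) = 0.4512 m
human over T_r+T_s: 0.8000·(0.1500+0.4750) = 0.5000 m
C+Z_d+Z_r = 0.0400+0.0250+0.0000 = 0.0650 m
S_min ≈ 0.2850+0.4512+0.5000+0.0650  ⇒  S_min = 1041/800 m

S_min = 1041/800 m = 1.3013 m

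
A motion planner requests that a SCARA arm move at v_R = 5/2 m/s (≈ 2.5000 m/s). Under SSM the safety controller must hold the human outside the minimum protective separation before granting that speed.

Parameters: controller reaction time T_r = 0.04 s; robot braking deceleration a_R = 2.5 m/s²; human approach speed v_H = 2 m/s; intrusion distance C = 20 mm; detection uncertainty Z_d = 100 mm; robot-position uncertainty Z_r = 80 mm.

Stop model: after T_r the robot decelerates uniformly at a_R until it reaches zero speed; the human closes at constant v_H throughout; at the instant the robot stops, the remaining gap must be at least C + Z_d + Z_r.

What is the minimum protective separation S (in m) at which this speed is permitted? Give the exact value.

T_s = v_R/a_R = (5/2)/(5/2) = 1.0000 s
reaction-phase robot travel = 2.5000·0.0400 = 0.1000 m
braking distance = 2.5000²/(2·2.5000) = 1.2500 m
person approaches 2.0000·(0.0400+1.0000) = 2.0800 m
C+Z_d+Z_r = 0.0200+0.1000+0.0800 = 0.2000 m
S_min ≈ 0.1000+1.2500+2.0800+0.2000  ⇒  S_min = 363/100 m

S_min = 363/100 m = 3.6300 m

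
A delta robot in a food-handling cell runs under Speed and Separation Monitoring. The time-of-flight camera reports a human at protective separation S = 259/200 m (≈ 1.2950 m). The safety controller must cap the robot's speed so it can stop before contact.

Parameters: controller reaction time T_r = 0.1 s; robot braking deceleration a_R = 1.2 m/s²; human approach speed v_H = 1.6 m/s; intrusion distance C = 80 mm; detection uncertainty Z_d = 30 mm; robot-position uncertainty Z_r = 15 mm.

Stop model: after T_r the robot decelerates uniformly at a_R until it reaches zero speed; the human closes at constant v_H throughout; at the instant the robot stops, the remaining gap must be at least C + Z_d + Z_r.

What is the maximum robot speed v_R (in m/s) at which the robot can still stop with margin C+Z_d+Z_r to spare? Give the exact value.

v_R_max = 3/5 m/s = 0.6000 m/s

quadratic (5/12)·v² + (43/30)·v + (-101/100) = 0
  disc = (43/30)² − 4·(5/12)·(-101/100) = 841/225 ; √disc = 29/15
  v_R = (−(43/30) + 29/15) / (2·(5/12)) = 3/5 m/s
check:
T_s = v_R/a_R = (3/5)/(6/5) = 0.5000 s
robot in T_r: 0.6000·0.1000 = 0.0600 m
robot under decel: 0.6000²/(2·1.2000) = 0.1500 m
human over T_r+T_s: 1.6000·(0.1000+0.5000) = 0.9600 m
residual clearance needed = 0.0800+0.0300+0.0150 = 0.1250 m
sum ≈ 0.0600+0.1500+0.9600+0.1250 ≈ 1.2950 m = S ✓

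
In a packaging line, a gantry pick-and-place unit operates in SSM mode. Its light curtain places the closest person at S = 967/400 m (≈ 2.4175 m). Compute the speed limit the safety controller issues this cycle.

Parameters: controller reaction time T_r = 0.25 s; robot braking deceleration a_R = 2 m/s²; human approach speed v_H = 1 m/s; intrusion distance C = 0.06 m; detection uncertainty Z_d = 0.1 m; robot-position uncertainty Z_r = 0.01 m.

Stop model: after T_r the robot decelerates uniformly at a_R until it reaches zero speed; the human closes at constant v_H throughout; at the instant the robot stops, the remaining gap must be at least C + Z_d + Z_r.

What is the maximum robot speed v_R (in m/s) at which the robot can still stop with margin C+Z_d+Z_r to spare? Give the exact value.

collect terms ⇒ (1/4)·v_R² + (3/4)·v_R + (-799/400) = 0
  disc = (3/4)² − 4·(1/4)·(-799/400) = 64/25 ; √disc = 8/5
  v_R = (−(3/4) + 8/5) / (2·(1/4)) = 17/10 m/s
check:
T_s = v_R/a_R = (17/10)/2 = 0.8500 s
reaction-phase robot travel = 1.7000·0.2500 = 0.4250 m
robot covers 1.7000·0.8500 − ½·2.0000·0.8500² = 0.7225 m while stopping
human over T_r+T_s: 1.0000·(0.2500+0.8500) = 1.1000 m
margins: 0.0600+0.1000+0.0100 = 0.1700 m
sum ≈ 0.4250+0.7225+1.1000+0.1700 ≈ 2.4175 m = S ✓

v_R_max = 17/10 m/s = 1.7000 m/s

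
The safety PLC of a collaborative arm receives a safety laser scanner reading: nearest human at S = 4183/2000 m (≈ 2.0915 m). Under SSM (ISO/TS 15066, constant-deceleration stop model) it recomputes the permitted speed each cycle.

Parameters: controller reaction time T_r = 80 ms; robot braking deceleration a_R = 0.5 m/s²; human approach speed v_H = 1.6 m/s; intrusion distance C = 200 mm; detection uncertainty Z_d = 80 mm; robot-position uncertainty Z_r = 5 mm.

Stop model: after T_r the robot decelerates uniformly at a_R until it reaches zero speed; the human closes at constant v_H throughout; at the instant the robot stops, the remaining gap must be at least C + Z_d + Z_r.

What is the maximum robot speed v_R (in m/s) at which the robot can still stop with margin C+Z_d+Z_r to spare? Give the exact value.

v_R_max = 9/20 m/s = 0.4500 m/s

quadratic (1)·v² + (82/25)·v + (-3357/2000) = 0
  disc = (82/25)² − 4·(1)·(-3357/2000) = 43681/2500 ; √disc = 209/50
  v_R = (−(82/25) + 209/50) / (2·(1)) = 9/20 m/s
check:
braking lasts T_s = (9/20)/(1/2) = 0.9000 s
robot in T_r: 0.4500·0.0800 = 0.0360 m
robot covers 0.4500·0.9000 − ½·0.5000·0.9000² = 0.2025 m while stopping
human over T_r+T_s: 1.6000·(0.0800+0.9000) = 1.5680 m
C+Z_d+Z_r = 0.2000+0.0800+0.0050 = 0.2850 m
sum ≈ 0.0360+0.2025+1.5680+0.2850 ≈ 2.0915 m = S ✓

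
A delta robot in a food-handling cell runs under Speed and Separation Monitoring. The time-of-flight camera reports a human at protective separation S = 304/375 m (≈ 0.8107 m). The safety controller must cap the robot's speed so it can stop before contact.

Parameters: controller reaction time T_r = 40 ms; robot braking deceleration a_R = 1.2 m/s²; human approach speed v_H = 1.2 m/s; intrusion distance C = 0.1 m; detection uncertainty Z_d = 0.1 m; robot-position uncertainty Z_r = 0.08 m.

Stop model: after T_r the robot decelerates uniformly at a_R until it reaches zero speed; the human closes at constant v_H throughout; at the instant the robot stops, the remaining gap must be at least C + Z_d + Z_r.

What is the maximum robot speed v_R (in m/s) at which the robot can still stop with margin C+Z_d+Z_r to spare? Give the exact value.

v_R_max = 2/5 m/s = 0.4000 m/s

at the boundary: (5/12)·v² + (26/25)·v + (-181/375) = 0
  disc = (26/25)² − 4·(5/12)·(-181/375) = 10609/5625 ; √disc = 103/75
  v_R = (−(26/25) + 103/75) / (2·(5/12)) = 2/5 m/s
check:
T_s = v_R/a_R = (2/5)/(6/5) = 0.3333 s
robot covers v_R·T_r = 0.4000·0.0400 = 0.0160 m before braking
robot covers 0.4000·0.3333 − ½·1.2000·0.3333² = 0.0667 m while stopping
human closes 1.2000·0.3733 = 0.4480 m
C+Z_d+Z_r = 0.1000+0.1000+0.0800 = 0.2800 m
sum ≈ 0.0160+0.0667+0.4480+0.2800 ≈ 0.8107 m = S ✓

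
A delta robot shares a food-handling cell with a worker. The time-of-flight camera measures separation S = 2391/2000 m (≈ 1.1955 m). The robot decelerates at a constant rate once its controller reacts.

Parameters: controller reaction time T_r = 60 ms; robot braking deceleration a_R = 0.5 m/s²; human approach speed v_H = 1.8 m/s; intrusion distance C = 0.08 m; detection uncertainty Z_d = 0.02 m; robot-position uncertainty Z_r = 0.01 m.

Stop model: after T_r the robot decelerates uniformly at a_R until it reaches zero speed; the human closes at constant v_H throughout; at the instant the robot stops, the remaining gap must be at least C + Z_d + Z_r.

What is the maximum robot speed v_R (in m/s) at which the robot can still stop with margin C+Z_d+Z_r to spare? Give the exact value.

collect terms ⇒ (1)·v_R² + (183/50)·v_R + (-391/400) = 0
  disc = (183/50)² − 4·(1)·(-391/400) = 10816/625 ; √disc = 104/25
  v_R = (−(183/50) + 104/25) / (2·(1)) = 1/4 m/s
check:
braking lasts T_s = (1/4)/(1/2) = 0.5000 s
reaction-phase robot travel = 0.2500·0.0600 = 0.0150 m
braking distance = 0.2500²/(2·0.5000) = 0.0625 m
human over T_r+T_s: 1.8000·(0.0600+0.5000) = 1.0080 m
margins: 0.0800+0.0200+0.0100 = 0.1100 m
sum ≈ 0.0150+0.0625+1.0080+0.1100 ≈ 1.1955 m = S ✓

v_R_max = 1/4 m/s = 0.2500 m/s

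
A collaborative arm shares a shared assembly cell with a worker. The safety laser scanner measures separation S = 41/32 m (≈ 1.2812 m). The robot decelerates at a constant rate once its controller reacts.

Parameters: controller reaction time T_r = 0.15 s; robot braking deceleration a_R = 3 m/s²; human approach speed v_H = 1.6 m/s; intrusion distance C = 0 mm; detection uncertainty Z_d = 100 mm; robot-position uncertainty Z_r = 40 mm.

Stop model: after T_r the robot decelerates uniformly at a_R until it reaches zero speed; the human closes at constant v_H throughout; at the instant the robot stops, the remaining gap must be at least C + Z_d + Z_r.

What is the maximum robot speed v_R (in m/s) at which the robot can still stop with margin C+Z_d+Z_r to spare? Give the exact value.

v_R_max = 21/20 m/s = 1.0500 m/s

at the boundary: (1/6)·v² + (41/60)·v + (-721/800) = 0
  disc = (41/60)² − 4·(1/6)·(-721/800) = 961/900 ; √disc = 31/30
  v_R = (−(41/60) + 31/30) / (2·(1/6)) = 21/20 m/s
check:
T_s = v_R/a_R = (21/20)/3 = 0.3500 s
robot covers v_R·T_r = 1.0500·0.1500 = 0.1575 m before braking
robot covers 1.0500·0.3500 − ½·3.0000·0.3500² = 0.1837 m while stopping
person approaches 1.6000·(0.1500+0.3500) = 0.8000 m
margins: 0.0000+0.1000+0.0400 = 0.1400 m
sum ≈ 0.1575+0.1837+0.8000+0.1400 ≈ 1.2812 m = S ✓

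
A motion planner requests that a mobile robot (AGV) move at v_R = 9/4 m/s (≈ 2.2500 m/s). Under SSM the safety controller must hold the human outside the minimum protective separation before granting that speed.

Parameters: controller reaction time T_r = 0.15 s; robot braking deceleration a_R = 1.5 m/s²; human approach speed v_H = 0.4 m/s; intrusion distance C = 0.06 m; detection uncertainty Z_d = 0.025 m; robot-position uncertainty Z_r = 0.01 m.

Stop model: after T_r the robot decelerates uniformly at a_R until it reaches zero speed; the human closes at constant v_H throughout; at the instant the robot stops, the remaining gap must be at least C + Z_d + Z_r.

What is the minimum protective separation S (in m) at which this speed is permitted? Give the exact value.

S_min = 139/50 m = 2.7800 m

T_s = v_R/a_R = (9/4)/(3/2) = 1.5000 s
reaction-phase robot travel = 2.2500·0.1500 = 0.3375 m
robot covers 2.2500·1.5000 − ½·1.5000·1.5000² = 1.6875 m while stopping
human over T_r+T_s: 0.4000·(0.1500+1.5000) = 0.6600 m
margins: 0.0600+0.0250+0.0100 = 0.0950 m
S_min ≈ 0.3375+1.6875+0.6600+0.0950  ⇒  S_min = 139/50 m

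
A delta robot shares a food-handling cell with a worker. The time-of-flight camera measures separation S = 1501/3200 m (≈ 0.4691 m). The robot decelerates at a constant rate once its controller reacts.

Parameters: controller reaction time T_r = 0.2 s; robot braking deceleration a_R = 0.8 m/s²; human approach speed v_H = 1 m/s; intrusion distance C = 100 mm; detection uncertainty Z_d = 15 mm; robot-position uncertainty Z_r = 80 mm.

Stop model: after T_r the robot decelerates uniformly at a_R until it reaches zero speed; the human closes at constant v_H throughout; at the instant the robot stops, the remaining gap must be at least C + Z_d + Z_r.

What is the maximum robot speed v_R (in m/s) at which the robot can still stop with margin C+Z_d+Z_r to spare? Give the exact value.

at the boundary: (5/8)·v² + (29/20)·v + (-237/3200) = 0
  disc = (29/20)² − 4·(5/8)·(-237/3200) = 14641/6400 ; √disc = 121/80
  v_R = (−(29/20) + 121/80) / (2·(5/8)) = 1/20 m/s
check:
braking lasts T_s = (1/20)/(4/5) = 0.0625 s
reaction-phase robot travel = 0.0500·0.2000 = 0.0100 m
robot covers 0.0500·0.0625 − ½·0.8000·0.0625² = 0.0016 m while stopping
human over T_r+T_s: 1.0000·(0.2000+0.0625) = 0.2625 m
margins: 0.1000+0.0150+0.0800 = 0.1950 m
sum ≈ 0.0100+0.0016+0.2625+0.1950 ≈ 0.4691 m = S ✓

v_R_max = 1/20 m/s = 0.0500 m/s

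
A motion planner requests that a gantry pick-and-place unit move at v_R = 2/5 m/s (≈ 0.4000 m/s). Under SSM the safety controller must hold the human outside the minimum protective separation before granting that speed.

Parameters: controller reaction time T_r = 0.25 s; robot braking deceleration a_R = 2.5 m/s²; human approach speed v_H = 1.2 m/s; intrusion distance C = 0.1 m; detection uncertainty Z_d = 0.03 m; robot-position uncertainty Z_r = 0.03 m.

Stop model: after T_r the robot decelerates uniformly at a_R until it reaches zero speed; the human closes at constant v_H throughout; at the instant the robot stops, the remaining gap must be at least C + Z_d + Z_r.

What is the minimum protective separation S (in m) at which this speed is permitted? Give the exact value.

S_min = 98/125 m = 0.7840 m

braking lasts T_s = (2/5)/(5/2) = 0.1600 s
robot covers v_R·T_r = 0.4000·0.2500 = 0.1000 m before braking
robot covers 0.4000·0.1600 − ½·2.5000·0.1600² = 0.0320 m while stopping
human closes 1.2000·0.4100 = 0.4920 m
residual clearance needed = 0.1000+0.0300+0.0300 = 0.1600 m
S_min ≈ 0.1000+0.0320+0.4920+0.1600  ⇒  S_min = 98/125 m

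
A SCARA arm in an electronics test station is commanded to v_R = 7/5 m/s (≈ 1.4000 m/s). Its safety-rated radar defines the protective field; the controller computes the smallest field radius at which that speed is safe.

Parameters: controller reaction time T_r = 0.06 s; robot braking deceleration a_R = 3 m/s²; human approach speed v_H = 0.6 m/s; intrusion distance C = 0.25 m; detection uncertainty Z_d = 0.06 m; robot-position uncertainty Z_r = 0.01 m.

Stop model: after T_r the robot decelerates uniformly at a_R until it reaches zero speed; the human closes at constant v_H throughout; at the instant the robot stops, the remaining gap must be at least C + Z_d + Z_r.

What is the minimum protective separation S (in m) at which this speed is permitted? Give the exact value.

stop time T_s = (7/5)/3 = 0.4667 s
robot covers v_R·T_r = 1.4000·0.0600 = 0.0840 m before braking
braking distance = 1.4000²/(2·3.0000) = 0.3267 m
person approaches 0.6000·(0.0600+0.4667) = 0.3160 m
C+Z_d+Z_r = 0.2500+0.0600+0.0100 = 0.3200 m
S_min ≈ 0.0840+0.3267+0.3160+0.3200  ⇒  S_min = 157/150 m

S_min = 157/150 m = 1.0467 m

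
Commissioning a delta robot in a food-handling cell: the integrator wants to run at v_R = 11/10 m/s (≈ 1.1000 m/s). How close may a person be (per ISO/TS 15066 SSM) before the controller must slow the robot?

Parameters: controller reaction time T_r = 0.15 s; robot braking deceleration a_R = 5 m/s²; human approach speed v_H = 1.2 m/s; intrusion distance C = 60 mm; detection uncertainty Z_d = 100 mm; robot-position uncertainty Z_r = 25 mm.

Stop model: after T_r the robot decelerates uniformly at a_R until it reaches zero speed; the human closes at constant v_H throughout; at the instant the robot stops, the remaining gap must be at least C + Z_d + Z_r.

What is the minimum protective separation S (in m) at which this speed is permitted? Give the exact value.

braking lasts T_s = (11/10)/5 = 0.2200 s
robot covers v_R·T_r = 1.1000·0.1500 = 0.1650 m before braking
robot under decel: 1.1000²/(2·5.0000) = 0.1210 m
human over T_r+T_s: 1.2000·(0.1500+0.2200) = 0.4440 m
C+Z_d+Z_r = 0.0600+0.1000+0.0250 = 0.1850 m
S_min ≈ 0.1650+0.1210+0.4440+0.1850  ⇒  S_min = 183/200 m

S_min = 183/200 m = 0.9150 m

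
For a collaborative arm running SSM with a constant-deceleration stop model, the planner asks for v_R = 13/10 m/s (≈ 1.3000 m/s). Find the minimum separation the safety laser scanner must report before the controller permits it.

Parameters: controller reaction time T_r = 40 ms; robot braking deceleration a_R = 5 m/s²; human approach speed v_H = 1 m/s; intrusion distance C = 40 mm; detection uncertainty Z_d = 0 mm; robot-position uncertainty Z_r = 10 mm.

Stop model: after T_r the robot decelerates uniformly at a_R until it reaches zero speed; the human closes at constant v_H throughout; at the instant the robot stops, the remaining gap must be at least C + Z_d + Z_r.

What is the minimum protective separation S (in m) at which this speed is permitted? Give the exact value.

S_min = 571/1000 m = 0.5710 m

T_s = v_R/a_R = (13/10)/5 = 0.2600 s
robot in T_r: 1.3000·0.0400 = 0.0520 m
robot under decel: 1.3000²/(2·5.0000) = 0.1690 m
human closes 1.0000·0.3000 = 0.3000 m
margins: 0.0400+0.0000+0.0100 = 0.0500 m
S_min ≈ 0.0520+0.1690+0.3000+0.0500  ⇒  S_min = 571/1000 m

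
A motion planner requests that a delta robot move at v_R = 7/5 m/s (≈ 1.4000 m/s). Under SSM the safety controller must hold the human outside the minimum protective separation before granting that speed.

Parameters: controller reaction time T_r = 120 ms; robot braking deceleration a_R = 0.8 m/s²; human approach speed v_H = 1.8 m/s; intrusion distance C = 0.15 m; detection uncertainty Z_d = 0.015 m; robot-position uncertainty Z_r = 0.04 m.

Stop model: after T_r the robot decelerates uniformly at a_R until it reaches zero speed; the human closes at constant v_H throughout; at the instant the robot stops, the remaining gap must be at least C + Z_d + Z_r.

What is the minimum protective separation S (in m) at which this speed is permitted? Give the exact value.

S_min = 1241/250 m = 4.9640 m

T_s = v_R/a_R = (7/5)/(4/5) = 1.7500 s
robot covers v_R·T_r = 1.4000·0.1200 = 0.1680 m before braking
braking distance = 1.4000²/(2·0.8000) = 1.2250 m
human closes 1.8000·1.8700 = 3.3660 m
residual clearance needed = 0.1500+0.0150+0.0400 = 0.2050 m
S_min ≈ 0.1680+1.2250+3.3660+0.2050  ⇒  S_min = 1241/250 m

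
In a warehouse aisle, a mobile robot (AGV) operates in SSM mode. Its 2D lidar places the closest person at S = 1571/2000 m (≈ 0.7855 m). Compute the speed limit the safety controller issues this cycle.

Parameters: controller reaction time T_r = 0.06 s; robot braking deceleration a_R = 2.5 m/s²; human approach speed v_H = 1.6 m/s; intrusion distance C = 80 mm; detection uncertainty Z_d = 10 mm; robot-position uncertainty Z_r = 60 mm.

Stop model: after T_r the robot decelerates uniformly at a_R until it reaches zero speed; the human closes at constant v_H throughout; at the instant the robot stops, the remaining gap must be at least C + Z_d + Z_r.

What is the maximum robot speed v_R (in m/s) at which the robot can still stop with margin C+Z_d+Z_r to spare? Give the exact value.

v_R_max = 13/20 m/s = 0.6500 m/s

quadratic (1/5)·v² + (7/10)·v + (-1079/2000) = 0
  disc = (7/10)² − 4·(1/5)·(-1079/2000) = 576/625 ; √disc = 24/25
  v_R = (−(7/10) + 24/25) / (2·(1/5)) = 13/20 m/s
check:
T_s = v_R/a_R = (13/20)/(5/2) = 0.2600 s
reaction-phase robot travel = 0.6500·0.0600 = 0.0390 m
robot covers 0.6500·0.2600 − ½·2.5000·0.2600² = 0.0845 m while stopping
human over T_r+T_s: 1.6000·(0.0600+0.2600) = 0.5120 m
C+Z_d+Z_r = 0.0800+0.0100+0.0600 = 0.1500 m
sum ≈ 0.0390+0.0845+0.5120+0.1500 ≈ 0.7855 m = S ✓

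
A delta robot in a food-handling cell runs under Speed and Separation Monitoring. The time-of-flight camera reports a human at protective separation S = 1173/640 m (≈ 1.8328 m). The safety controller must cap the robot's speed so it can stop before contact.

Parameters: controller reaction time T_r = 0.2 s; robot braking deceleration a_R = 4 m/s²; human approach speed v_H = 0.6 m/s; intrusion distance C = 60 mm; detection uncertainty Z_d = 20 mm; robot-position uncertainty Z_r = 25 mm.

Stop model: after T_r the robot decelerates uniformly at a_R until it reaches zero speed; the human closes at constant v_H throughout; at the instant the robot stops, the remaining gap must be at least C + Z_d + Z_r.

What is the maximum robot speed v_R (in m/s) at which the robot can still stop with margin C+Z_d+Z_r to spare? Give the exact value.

collect terms ⇒ (1/8)·v_R² + (7/20)·v_R + (-1029/640) = 0
  disc = (7/20)² − 4·(1/8)·(-1029/640) = 5929/6400 ; √disc = 77/80
  v_R = (−(7/20) + 77/80) / (2·(1/8)) = 49/20 m/s
check:
T_s = v_R/a_R = (49/20)/4 = 0.6125 s
robot in T_r: 2.4500·0.2000 = 0.4900 m
robot covers 2.4500·0.6125 − ½·4.0000·0.6125² = 0.7503 m while stopping
human over T_r+T_s: 0.6000·(0.2000+0.6125) = 0.4875 m
residual clearance needed = 0.0600+0.0200+0.0250 = 0.1050 m
sum ≈ 0.4900+0.7503+0.4875+0.1050 ≈ 1.8328 m = S ✓

v_R_max = 49/20 m/s = 2.4500 m/s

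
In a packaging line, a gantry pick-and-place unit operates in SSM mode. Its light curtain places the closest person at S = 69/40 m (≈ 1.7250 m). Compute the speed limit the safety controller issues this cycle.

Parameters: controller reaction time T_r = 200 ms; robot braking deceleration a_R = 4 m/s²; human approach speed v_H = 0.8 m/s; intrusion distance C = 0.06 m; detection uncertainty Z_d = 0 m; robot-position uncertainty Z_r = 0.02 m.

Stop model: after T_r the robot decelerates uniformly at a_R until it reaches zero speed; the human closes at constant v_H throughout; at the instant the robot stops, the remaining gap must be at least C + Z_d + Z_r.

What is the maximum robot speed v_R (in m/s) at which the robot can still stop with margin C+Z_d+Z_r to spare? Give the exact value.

v_R_max = 11/5 m/s = 2.2000 m/s

quadratic (1/8)·v² + (2/5)·v + (-297/200) = 0
  disc = (2/5)² − 4·(1/8)·(-297/200) = 361/400 ; √disc = 19/20
  v_R = (−(2/5) + 19/20) / (2·(1/8)) = 11/5 m/s
check:
T_s = v_R/a_R = (11/5)/4 = 0.5500 s
robot in T_r: 2.2000·0.2000 = 0.4400 m
braking distance = 2.2000²/(2·4.0000) = 0.6050 m
person approaches 0.8000·(0.2000+0.5500) = 0.6000 m
C+Z_d+Z_r = 0.0600+0.0000+0.0200 = 0.0800 m
sum ≈ 0.4400+0.6050+0.6000+0.0800 ≈ 1.7250 m = S ✓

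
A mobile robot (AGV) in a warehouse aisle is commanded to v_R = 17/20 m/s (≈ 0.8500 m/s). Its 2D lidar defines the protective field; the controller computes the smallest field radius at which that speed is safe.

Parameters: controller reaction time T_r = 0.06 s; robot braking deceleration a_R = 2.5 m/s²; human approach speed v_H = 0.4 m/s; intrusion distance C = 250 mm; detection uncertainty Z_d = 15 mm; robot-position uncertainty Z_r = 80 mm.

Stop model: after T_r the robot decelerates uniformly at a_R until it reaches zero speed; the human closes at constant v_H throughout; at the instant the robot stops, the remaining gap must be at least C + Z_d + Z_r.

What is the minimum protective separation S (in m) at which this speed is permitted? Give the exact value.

braking lasts T_s = (17/20)/(5/2) = 0.3400 s
robot covers v_R·T_r = 0.8500·0.0600 = 0.0510 m before braking
robot under decel: 0.8500²/(2·2.5000) = 0.1445 m
human closes 0.4000·0.4000 = 0.1600 m
residual clearance needed = 0.2500+0.0150+0.0800 = 0.3450 m
S_min ≈ 0.0510+0.1445+0.1600+0.3450  ⇒  S_min = 1401/2000 m

S_min = 1401/2000 m = 0.7005 m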